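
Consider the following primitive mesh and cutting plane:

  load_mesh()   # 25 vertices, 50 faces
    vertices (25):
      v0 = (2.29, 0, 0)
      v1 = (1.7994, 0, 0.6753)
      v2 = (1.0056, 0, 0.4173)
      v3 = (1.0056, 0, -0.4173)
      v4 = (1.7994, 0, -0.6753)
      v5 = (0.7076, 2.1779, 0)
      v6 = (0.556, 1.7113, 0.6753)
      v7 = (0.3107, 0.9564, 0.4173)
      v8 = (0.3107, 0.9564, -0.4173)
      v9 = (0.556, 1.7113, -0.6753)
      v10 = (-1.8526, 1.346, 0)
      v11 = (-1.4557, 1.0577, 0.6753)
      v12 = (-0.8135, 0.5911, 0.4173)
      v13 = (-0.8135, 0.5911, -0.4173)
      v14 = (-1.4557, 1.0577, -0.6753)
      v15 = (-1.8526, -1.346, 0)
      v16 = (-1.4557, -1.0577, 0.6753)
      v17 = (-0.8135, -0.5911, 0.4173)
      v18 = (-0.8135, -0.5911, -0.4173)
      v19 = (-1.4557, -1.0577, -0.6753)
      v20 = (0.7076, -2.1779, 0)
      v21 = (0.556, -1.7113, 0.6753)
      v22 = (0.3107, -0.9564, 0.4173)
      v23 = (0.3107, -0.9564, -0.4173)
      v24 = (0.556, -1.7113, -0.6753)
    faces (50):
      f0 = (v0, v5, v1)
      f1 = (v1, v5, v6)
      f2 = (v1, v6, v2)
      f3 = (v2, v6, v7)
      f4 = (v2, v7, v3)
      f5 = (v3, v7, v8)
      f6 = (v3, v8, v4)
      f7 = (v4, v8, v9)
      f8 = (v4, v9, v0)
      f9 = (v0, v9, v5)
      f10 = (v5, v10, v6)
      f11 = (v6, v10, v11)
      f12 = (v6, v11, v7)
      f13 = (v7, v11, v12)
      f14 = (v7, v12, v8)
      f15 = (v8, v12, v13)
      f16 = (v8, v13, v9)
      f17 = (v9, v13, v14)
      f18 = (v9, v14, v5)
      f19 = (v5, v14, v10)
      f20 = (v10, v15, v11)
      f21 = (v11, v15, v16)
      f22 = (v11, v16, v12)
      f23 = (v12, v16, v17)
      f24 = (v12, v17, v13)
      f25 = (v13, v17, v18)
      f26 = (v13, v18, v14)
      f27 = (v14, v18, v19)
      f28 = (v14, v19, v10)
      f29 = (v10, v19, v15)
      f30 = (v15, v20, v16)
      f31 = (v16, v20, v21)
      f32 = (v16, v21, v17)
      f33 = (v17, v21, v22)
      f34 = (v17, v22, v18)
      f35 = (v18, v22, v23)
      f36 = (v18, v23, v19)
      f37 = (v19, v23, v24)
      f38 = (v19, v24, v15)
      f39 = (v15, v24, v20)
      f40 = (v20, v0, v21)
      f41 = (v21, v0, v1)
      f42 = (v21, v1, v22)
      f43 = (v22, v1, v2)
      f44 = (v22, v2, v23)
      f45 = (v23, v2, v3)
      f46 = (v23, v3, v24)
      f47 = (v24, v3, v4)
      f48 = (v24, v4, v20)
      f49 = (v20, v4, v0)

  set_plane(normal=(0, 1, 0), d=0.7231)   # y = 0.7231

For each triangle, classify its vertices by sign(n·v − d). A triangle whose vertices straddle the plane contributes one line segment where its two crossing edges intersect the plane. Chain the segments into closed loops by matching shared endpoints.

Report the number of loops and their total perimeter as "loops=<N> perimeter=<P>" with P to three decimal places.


loops=2 perimeter=8.752

Straddling triangles (22 of 50):
  (v0,v5,v1) [-+-] → (1.76462, 0.7231, 0)–(1.4369, 0.7231, 0.451089)  len=0.5576
  (v1,v5,v6) [-++] → (1.4369, 0.7231, 0.451089)–(1.27401, 0.7231, 0.6753)  len=0.2771
  (v1,v6,v2) [-+-] → (1.27401, 0.7231, 0.6753)–(0.815624, 0.7231, 0.526316)  len=0.4820
  (v2,v6,v7) [-++] → (0.815624, 0.7231, 0.526316)–(0.480211, 0.7231, 0.4173)  len=0.3527
  (v2,v7,v3) [-+-] → (0.480211, 0.7231, 0.4173)–(0.480211, 0.7231, 0.213711)  len=0.2036
  (v3,v7,v8) [-++] → (0.480211, 0.7231, 0.213711)–(0.480211, 0.7231, -0.4173)  len=0.6310
  (v3,v8,v4) [-+-] → (0.480211, 0.7231, -0.4173)–(0.673847, 0.7231, -0.480235)  len=0.2036
  (v4,v8,v9) [-++] → (0.673847, 0.7231, -0.480235)–(1.27401, 0.7231, -0.6753)  len=0.6311
  (v4,v9,v0) [-+-] → (1.27401, 0.7231, -0.6753)–(1.55731, 0.7231, -0.285344)  len=0.4820
  (v0,v9,v5) [-++] → (1.55731, 0.7231, -0.285344)–(1.76462, 0.7231, 0)  len=0.3527
  (v7,v11,v12) [++-] → (-0.995177, 0.7231, 0.490288)–(-0.407274, 0.7231, 0.4173)  len=0.5924
  (v7,v12,v8) [+-+] → (-0.407274, 0.7231, 0.4173)–(-0.407274, 0.7231, 0.11572)  len=0.3016
  (v8,v12,v13) [+--] → (-0.407274, 0.7231, 0.11572)–(-0.407274, 0.7231, -0.4173)  len=0.5330
  (v8,v13,v9) [+-+] → (-0.407274, 0.7231, -0.4173)–(-0.652123, 0.7231, -0.447702)  len=0.2467
  (v9,v13,v14) [+-+] → (-0.652123, 0.7231, -0.447702)–(-0.995177, 0.7231, -0.490288)  len=0.3457
  (v10,v15,v11) [+-+] → (-1.8526, 0.7231, 0)–(-1.51095, 0.7231, 0.581297)  len=0.6743
  (v11,v15,v16) [+--] → (-1.51095, 0.7231, 0.581297)–(-1.4557, 0.7231, 0.6753)  len=0.1090
  (v11,v16,v12) [+--] → (-1.4557, 0.7231, 0.6753)–(-0.995177, 0.7231, 0.490288)  len=0.4963
  (v13,v18,v14) [--+] → (-1.32537, 0.7231, -0.622943)–(-0.995177, 0.7231, -0.490288)  len=0.3558
  (v14,v18,v19) [+--] → (-1.32537, 0.7231, -0.622943)–(-1.4557, 0.7231, -0.6753)  len=0.1404
  (v14,v19,v10) [+-+] → (-1.4557, 0.7231, -0.6753)–(-1.74975, 0.7231, -0.174999)  len=0.5803
  (v10,v19,v15) [+--] → (-1.74975, 0.7231, -0.174999)–(-1.8526, 0.7231, 0)  len=0.2030

Chained into 2 loop(s):
  loop 1: 10 segments, perimeter = 4.1733
  loop 2: 12 segments, perimeter = 4.5786
Total perimeter = 8.752


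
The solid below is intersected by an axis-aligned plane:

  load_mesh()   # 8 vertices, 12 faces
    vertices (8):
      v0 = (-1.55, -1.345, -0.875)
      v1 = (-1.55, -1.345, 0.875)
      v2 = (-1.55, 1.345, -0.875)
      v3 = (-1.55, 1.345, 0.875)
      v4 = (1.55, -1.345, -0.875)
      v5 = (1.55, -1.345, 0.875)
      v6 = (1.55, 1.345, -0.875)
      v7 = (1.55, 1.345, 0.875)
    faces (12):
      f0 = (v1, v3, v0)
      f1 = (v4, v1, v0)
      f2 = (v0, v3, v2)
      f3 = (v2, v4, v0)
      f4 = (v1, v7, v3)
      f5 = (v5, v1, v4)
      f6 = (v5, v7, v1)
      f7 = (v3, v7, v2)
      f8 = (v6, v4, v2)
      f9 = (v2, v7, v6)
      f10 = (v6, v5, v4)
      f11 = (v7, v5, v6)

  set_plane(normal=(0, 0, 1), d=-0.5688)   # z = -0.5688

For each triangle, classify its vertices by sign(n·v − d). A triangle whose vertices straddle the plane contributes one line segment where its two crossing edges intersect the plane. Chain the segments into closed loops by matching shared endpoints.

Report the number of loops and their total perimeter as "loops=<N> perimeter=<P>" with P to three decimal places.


Straddling triangles (8 of 12):
  (v1,v3,v0) [++-] → (-1.55, -0.874327, -0.5688)–(-1.55, -1.345, -0.5688)  len=0.4707
  (v4,v1,v0) [-+-] → (1.00759, -1.345, -0.5688)–(-1.55, -1.345, -0.5688)  len=2.5576
  (v0,v3,v2) [-+-] → (-1.55, -0.874327, -0.5688)–(-1.55, 1.345, -0.5688)  len=2.2193
  (v5,v1,v4) [++-] → (1.00759, -1.345, -0.5688)–(1.55, -1.345, -0.5688)  len=0.5424
  (v3,v7,v2) [++-] → (-1.00759, 1.345, -0.5688)–(-1.55, 1.345, -0.5688)  len=0.5424
  (v2,v7,v6) [-+-] → (-1.00759, 1.345, -0.5688)–(1.55, 1.345, -0.5688)  len=2.5576
  (v6,v5,v4) [-+-] → (1.55, 0.874327, -0.5688)–(1.55, -1.345, -0.5688)  len=2.2193
  (v7,v5,v6) [++-] → (1.55, 0.874327, -0.5688)–(1.55, 1.345, -0.5688)  len=0.4707

Chained into 1 loop(s):
  loop 1: 8 segments, perimeter = 11.5800
Total perimeter = 11.580

loops=1 perimeter=11.580


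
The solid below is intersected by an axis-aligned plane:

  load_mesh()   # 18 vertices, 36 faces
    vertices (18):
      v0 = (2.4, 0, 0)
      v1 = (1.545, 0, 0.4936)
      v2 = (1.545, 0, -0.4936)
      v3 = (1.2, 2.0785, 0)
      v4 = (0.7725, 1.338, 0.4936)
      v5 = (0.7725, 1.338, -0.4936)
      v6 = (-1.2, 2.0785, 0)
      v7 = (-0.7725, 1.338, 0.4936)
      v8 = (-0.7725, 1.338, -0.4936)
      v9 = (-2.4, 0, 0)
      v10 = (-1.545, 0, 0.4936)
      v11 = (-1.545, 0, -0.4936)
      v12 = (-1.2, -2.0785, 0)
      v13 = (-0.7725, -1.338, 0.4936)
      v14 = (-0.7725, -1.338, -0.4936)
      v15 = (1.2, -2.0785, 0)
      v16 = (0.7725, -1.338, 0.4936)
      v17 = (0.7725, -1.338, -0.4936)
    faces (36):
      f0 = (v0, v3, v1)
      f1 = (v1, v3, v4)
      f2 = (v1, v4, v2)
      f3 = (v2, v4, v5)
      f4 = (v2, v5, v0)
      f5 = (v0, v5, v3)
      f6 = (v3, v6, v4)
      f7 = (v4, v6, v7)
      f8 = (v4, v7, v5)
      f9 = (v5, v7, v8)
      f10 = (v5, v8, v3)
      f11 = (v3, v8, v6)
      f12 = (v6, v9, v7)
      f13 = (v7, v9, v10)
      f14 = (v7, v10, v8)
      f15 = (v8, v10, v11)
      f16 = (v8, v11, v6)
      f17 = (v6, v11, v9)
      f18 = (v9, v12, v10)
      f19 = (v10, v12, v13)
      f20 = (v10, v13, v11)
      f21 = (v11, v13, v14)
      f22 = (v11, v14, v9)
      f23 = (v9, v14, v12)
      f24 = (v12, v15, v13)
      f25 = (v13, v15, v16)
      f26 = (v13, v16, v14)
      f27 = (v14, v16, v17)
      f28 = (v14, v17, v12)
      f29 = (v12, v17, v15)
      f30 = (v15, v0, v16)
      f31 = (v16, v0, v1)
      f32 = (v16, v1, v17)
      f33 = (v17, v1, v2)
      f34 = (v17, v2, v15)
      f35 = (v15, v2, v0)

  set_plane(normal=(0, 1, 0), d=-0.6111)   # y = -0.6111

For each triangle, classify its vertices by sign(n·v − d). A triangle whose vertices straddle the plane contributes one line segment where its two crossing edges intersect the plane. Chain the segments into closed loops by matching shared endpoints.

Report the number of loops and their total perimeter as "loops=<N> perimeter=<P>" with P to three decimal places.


Straddling triangles (12 of 36):
  (v9,v12,v10) [+-+] → (-2.04719, -0.6111, 0)–(-1.44357, -0.6111, 0.348477)  len=0.6970
  (v10,v12,v13) [+--] → (-1.44357, -0.6111, 0.348477)–(-1.19218, -0.6111, 0.4936)  len=0.2903
  (v10,v13,v11) [+-+] → (-1.19218, -0.6111, 0.4936)–(-1.19218, -0.6111, -0.0427196)  len=0.5363
  (v11,v13,v14) [+--] → (-1.19218, -0.6111, -0.0427196)–(-1.19218, -0.6111, -0.4936)  len=0.4509
  (v11,v14,v9) [+-+] → (-1.19218, -0.6111, -0.4936)–(-1.65668, -0.6111, -0.22544)  len=0.5363
  (v9,v14,v12) [+--] → (-1.65668, -0.6111, -0.22544)–(-2.04719, -0.6111, 0)  len=0.4509
  (v15,v0,v16) [-+-] → (2.04719, -0.6111, 0)–(1.65668, -0.6111, 0.22544)  len=0.4509
  (v16,v0,v1) [-++] → (1.65668, -0.6111, 0.22544)–(1.19218, -0.6111, 0.4936)  len=0.5363
  (v16,v1,v17) [-+-] → (1.19218, -0.6111, 0.4936)–(1.19218, -0.6111, 0.0427196)  len=0.4509
  (v17,v1,v2) [-++] → (1.19218, -0.6111, 0.0427196)–(1.19218, -0.6111, -0.4936)  len=0.5363
  (v17,v2,v15) [-+-] → (1.19218, -0.6111, -0.4936)–(1.44357, -0.6111, -0.348477)  len=0.2903
  (v15,v2,v0) [-++] → (1.44357, -0.6111, -0.348477)–(2.04719, -0.6111, 0)  len=0.6970

Chained into 2 loop(s):
  loop 1: 6 segments, perimeter = 2.9617
  loop 2: 6 segments, perimeter = 2.9617
Total perimeter = 5.923

loops=2 perimeter=5.923


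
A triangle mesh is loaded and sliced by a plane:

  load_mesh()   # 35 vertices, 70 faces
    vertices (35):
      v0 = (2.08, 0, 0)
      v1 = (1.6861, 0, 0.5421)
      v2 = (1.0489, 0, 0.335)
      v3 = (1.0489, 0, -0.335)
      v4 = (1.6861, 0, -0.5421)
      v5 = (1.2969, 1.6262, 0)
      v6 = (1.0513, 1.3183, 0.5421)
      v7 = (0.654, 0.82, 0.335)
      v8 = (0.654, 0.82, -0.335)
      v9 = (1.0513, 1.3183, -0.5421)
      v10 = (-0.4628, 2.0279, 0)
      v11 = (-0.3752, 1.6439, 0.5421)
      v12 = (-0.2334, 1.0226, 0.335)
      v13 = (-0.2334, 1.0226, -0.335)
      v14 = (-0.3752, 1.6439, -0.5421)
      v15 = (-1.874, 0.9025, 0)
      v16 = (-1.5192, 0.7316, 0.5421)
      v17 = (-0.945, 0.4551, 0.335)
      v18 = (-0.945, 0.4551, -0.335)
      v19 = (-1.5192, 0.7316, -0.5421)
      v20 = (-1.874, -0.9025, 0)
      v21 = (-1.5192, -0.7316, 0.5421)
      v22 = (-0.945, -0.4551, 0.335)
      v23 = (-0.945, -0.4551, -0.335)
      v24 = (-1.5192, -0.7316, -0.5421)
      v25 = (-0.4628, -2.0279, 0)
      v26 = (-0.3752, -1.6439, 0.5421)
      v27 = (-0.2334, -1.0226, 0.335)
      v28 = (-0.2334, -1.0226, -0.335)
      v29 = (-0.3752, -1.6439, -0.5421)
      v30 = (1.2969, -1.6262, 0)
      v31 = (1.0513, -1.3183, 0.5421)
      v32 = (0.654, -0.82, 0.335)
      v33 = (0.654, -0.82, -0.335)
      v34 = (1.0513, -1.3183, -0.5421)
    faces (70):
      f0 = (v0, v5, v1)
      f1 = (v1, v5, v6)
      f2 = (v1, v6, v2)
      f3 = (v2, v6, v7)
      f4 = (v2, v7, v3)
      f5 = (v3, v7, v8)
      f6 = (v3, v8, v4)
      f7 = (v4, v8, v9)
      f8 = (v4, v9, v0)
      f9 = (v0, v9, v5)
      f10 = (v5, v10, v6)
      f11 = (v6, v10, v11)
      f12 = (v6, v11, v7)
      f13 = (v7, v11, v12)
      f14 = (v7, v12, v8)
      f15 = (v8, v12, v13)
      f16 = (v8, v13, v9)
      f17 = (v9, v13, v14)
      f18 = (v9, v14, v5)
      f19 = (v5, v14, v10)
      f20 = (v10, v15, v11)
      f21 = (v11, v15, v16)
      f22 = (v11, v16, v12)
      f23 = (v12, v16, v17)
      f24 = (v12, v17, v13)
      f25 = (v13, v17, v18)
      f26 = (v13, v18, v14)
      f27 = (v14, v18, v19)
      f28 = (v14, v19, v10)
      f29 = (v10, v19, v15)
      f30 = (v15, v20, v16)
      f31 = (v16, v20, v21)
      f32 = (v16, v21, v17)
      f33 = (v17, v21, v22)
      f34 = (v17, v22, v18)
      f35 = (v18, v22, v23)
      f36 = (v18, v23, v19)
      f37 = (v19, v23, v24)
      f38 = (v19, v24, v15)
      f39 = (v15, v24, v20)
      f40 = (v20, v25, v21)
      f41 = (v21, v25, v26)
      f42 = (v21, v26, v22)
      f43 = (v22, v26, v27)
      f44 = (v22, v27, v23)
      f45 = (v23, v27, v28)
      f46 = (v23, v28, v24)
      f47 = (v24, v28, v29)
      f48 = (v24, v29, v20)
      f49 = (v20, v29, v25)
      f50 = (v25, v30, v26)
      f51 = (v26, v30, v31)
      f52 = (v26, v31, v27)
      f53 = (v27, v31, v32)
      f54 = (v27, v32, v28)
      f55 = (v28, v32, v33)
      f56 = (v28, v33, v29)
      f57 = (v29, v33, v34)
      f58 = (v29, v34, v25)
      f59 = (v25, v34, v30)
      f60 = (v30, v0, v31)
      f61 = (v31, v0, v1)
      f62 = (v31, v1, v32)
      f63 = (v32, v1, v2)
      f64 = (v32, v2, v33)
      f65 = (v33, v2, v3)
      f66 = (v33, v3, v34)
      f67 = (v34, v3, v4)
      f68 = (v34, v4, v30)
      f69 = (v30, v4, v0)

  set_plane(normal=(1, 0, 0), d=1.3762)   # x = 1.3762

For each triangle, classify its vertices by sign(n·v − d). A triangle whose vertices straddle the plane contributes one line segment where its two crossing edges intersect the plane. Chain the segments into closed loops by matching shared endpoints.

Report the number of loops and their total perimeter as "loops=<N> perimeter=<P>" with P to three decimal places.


Straddling triangles (14 of 70):
  (v0,v5,v1) [+-+] → (1.3762, 1.46152, 0)–(1.3762, 1.29486, 0.110454)  len=0.1999
  (v1,v5,v6) [+--] → (1.3762, 1.29486, 0.110454)–(1.3762, 0.643575, 0.5421)  len=0.7813
  (v1,v6,v2) [+--] → (1.3762, 0.643575, 0.5421)–(1.3762, 0, 0.441378)  len=0.6514
  (v3,v8,v4) [--+] → (1.3762, 0.246215, -0.479916)–(1.3762, 0, -0.441378)  len=0.2492
  (v4,v8,v9) [+--] → (1.3762, 0.246215, -0.479916)–(1.3762, 0.643575, -0.5421)  len=0.4022
  (v4,v9,v0) [+-+] → (1.3762, 0.643575, -0.5421)–(1.3762, 0.901934, -0.370886)  len=0.3099
  (v0,v9,v5) [+--] → (1.3762, 0.901934, -0.370886)–(1.3762, 1.46152, 0)  len=0.6713
  (v30,v0,v31) [-+-] → (1.3762, -1.46152, 0)–(1.3762, -0.901934, 0.370886)  len=0.6713
  (v31,v0,v1) [-++] → (1.3762, -0.901934, 0.370886)–(1.3762, -0.643575, 0.5421)  len=0.3099
  (v31,v1,v32) [-+-] → (1.3762, -0.643575, 0.5421)–(1.3762, -0.246215, 0.479916)  len=0.4022
  (v32,v1,v2) [-+-] → (1.3762, -0.246215, 0.479916)–(1.3762, 0, 0.441378)  len=0.2492
  (v34,v3,v4) [--+] → (1.3762, 0, -0.441378)–(1.3762, -0.643575, -0.5421)  len=0.6514
  (v34,v4,v30) [-+-] → (1.3762, -0.643575, -0.5421)–(1.3762, -1.29486, -0.110454)  len=0.7813
  (v30,v4,v0) [-++] → (1.3762, -1.29486, -0.110454)–(1.3762, -1.46152, 0)  len=0.1999

Chained into 1 loop(s):
  loop 1: 14 segments, perimeter = 6.5308
Total perimeter = 6.531

loops=1 perimeter=6.531


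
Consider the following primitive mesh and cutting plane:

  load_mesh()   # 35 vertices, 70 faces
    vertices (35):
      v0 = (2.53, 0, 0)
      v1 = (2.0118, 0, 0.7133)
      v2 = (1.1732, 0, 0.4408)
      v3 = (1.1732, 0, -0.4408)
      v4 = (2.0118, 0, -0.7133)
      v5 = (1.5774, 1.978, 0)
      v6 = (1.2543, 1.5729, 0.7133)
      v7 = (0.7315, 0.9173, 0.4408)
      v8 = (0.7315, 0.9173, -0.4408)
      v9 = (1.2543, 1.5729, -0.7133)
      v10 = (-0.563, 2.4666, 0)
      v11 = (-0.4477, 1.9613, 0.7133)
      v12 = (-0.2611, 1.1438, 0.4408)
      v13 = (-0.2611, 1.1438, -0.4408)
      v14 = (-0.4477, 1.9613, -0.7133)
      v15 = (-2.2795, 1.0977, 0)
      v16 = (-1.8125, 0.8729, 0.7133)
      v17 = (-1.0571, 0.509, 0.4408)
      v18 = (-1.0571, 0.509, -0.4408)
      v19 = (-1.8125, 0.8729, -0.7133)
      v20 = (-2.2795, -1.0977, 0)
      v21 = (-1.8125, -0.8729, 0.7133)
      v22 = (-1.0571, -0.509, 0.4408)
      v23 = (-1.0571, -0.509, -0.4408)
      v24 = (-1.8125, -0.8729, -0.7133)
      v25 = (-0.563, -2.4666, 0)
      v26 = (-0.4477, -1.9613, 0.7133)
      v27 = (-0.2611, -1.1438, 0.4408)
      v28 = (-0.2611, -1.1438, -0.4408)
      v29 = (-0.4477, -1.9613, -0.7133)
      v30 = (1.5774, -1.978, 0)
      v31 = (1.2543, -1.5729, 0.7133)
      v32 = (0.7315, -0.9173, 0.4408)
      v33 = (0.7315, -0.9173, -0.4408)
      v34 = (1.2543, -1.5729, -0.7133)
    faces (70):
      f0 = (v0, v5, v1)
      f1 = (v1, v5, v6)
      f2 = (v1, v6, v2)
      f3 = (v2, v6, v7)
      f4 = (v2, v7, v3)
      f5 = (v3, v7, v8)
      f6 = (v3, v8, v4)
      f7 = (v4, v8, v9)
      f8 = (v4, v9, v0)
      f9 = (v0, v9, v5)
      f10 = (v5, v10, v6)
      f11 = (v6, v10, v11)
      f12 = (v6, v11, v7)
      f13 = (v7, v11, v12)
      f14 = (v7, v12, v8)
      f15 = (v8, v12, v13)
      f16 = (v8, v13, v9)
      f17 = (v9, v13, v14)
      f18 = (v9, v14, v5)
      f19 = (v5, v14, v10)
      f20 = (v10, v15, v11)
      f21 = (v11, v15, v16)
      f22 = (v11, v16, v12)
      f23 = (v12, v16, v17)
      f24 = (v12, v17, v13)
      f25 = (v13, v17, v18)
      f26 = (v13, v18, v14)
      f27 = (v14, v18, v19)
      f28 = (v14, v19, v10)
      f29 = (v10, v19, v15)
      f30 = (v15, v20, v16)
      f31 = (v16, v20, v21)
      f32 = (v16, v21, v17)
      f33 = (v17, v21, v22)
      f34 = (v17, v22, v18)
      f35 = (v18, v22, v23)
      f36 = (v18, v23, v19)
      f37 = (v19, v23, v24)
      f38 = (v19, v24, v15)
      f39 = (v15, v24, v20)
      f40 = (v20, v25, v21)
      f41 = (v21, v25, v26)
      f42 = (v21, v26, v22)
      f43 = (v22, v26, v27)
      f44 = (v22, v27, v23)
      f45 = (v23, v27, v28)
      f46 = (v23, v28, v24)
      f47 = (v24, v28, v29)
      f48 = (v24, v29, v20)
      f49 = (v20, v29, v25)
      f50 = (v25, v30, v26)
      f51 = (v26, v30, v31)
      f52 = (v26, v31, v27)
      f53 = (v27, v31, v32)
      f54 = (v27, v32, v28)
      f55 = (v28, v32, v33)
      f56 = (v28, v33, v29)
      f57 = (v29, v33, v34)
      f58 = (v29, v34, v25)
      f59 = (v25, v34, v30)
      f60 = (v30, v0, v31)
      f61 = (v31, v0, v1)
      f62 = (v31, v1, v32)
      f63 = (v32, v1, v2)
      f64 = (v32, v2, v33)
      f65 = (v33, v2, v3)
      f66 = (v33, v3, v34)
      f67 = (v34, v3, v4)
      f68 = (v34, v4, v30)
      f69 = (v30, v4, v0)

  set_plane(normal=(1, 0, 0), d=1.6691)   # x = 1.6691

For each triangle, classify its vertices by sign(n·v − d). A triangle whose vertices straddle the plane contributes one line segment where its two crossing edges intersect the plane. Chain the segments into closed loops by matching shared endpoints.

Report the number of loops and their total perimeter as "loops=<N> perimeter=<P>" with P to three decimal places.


loops=1 perimeter=8.045

Straddling triangles (14 of 70):
  (v0,v5,v1) [+-+] → (1.6691, 1.78759, 0)–(1.6691, 1.56045, 0.150575)  len=0.2725
  (v1,v5,v6) [+--] → (1.6691, 1.56045, 0.150575)–(1.6691, 0.711594, 0.7133)  len=1.0184
  (v1,v6,v2) [+--] → (1.6691, 0.711594, 0.7133)–(1.6691, 0, 0.601941)  len=0.7203
  (v3,v8,v4) [--+] → (1.6691, 0.245535, -0.640359)–(1.6691, 0, -0.601941)  len=0.2485
  (v4,v8,v9) [+--] → (1.6691, 0.245535, -0.640359)–(1.6691, 0.711594, -0.7133)  len=0.4717
  (v4,v9,v0) [+-+] → (1.6691, 0.711594, -0.7133)–(1.6691, 1.06146, -0.481367)  len=0.4198
  (v0,v9,v5) [+--] → (1.6691, 1.06146, -0.481367)–(1.6691, 1.78759, 0)  len=0.8712
  (v30,v0,v31) [-+-] → (1.6691, -1.78759, 0)–(1.6691, -1.06146, 0.481367)  len=0.8712
  (v31,v0,v1) [-++] → (1.6691, -1.06146, 0.481367)–(1.6691, -0.711594, 0.7133)  len=0.4198
  (v31,v1,v32) [-+-] → (1.6691, -0.711594, 0.7133)–(1.6691, -0.245535, 0.640359)  len=0.4717
  (v32,v1,v2) [-+-] → (1.6691, -0.245535, 0.640359)–(1.6691, 0, 0.601941)  len=0.2485
  (v34,v3,v4) [--+] → (1.6691, 0, -0.601941)–(1.6691, -0.711594, -0.7133)  len=0.7203
  (v34,v4,v30) [-+-] → (1.6691, -0.711594, -0.7133)–(1.6691, -1.56045, -0.150575)  len=1.0184
  (v30,v4,v0) [-++] → (1.6691, -1.56045, -0.150575)–(1.6691, -1.78759, 0)  len=0.2725

Chained into 1 loop(s):
  loop 1: 14 segments, perimeter = 8.0448
Total perimeter = 8.045


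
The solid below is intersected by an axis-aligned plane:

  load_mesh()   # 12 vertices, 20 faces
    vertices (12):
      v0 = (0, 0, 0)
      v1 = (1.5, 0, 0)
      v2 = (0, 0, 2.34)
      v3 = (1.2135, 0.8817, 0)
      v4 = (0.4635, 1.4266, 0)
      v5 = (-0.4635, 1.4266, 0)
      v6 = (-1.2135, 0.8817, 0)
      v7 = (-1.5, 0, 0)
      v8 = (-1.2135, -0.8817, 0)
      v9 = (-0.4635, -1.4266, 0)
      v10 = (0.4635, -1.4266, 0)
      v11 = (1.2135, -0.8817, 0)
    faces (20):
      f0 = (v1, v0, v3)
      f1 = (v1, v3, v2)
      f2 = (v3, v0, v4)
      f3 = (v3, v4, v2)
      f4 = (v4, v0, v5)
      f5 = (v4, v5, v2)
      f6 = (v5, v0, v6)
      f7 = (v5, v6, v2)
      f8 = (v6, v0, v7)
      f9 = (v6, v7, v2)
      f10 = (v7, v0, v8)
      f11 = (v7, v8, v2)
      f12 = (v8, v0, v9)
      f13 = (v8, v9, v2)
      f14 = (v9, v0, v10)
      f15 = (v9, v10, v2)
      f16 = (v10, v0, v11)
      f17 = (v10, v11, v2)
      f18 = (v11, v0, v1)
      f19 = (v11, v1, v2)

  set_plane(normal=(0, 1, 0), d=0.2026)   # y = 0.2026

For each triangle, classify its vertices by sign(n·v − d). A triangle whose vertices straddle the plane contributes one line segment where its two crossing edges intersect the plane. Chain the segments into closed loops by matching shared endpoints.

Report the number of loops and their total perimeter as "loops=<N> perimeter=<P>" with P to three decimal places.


loops=1 perimeter=7.873

Straddling triangles (10 of 20):
  (v1,v0,v3) [--+] → (0.278842, 0.2026, 0)–(1.43417, 0.2026, 0)  len=1.1553
  (v1,v3,v2) [-+-] → (1.43417, 0.2026, 0)–(0.278842, 0.2026, 1.80231)  len=2.1408
  (v3,v0,v4) [+-+] → (0.278842, 0.2026, 0)–(0.0658244, 0.2026, 0)  len=0.2130
  (v3,v4,v2) [++-] → (0.0658244, 0.2026, 2.00768)–(0.278842, 0.2026, 1.80231)  len=0.2959
  (v4,v0,v5) [+-+] → (0.0658244, 0.2026, 0)–(-0.0658244, 0.2026, 0)  len=0.1316
  (v4,v5,v2) [++-] → (-0.0658244, 0.2026, 2.00768)–(0.0658244, 0.2026, 2.00768)  len=0.1316
  (v5,v0,v6) [+-+] → (-0.0658244, 0.2026, 0)–(-0.278842, 0.2026, 0)  len=0.2130
  (v5,v6,v2) [++-] → (-0.278842, 0.2026, 1.80231)–(-0.0658244, 0.2026, 2.00768)  len=0.2959
  (v6,v0,v7) [+--] → (-0.278842, 0.2026, 0)–(-1.43417, 0.2026, 0)  len=1.1553
  (v6,v7,v2) [+--] → (-1.43417, 0.2026, 0)–(-0.278842, 0.2026, 1.80231)  len=2.1408

Chained into 1 loop(s):
  loop 1: 10 segments, perimeter = 7.8734
Total perimeter = 7.873


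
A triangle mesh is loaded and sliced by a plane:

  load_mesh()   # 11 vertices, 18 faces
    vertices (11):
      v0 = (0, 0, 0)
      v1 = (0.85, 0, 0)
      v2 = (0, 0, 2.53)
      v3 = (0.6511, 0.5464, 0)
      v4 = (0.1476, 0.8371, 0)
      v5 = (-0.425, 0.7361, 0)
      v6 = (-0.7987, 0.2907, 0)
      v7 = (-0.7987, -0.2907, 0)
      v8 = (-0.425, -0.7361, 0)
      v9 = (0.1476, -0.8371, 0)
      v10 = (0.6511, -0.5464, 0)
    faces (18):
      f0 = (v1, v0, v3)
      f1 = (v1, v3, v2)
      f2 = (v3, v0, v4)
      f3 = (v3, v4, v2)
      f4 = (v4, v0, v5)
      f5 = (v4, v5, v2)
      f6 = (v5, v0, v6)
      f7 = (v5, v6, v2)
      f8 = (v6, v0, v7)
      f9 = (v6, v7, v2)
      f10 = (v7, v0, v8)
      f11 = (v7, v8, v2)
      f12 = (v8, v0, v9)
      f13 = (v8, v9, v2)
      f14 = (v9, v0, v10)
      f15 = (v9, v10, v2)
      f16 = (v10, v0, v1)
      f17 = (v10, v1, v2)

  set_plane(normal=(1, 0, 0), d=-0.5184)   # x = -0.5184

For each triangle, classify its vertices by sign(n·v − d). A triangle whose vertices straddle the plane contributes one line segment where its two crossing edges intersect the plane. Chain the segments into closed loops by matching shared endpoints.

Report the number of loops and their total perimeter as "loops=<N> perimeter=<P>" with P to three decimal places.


Straddling triangles (6 of 18):
  (v5,v0,v6) [++-] → (-0.5184, 0.18868, 0)–(-0.5184, 0.62478, 0)  len=0.4361
  (v5,v6,v2) [+-+] → (-0.5184, 0.62478, 0)–(-0.5184, 0.18868, 0.887892)  len=0.9892
  (v6,v0,v7) [-+-] → (-0.5184, 0.18868, 0)–(-0.5184, -0.18868, 0)  len=0.3774
  (v6,v7,v2) [--+] → (-0.5184, -0.18868, 0.887892)–(-0.5184, 0.18868, 0.887892)  len=0.3774
  (v7,v0,v8) [-++] → (-0.5184, -0.18868, 0)–(-0.5184, -0.62478, 0)  len=0.4361
  (v7,v8,v2) [-++] → (-0.5184, -0.62478, 0)–(-0.5184, -0.18868, 0.887892)  len=0.9892

Chained into 1 loop(s):
  loop 1: 6 segments, perimeter = 3.6053
Total perimeter = 3.605

loops=1 perimeter=3.605


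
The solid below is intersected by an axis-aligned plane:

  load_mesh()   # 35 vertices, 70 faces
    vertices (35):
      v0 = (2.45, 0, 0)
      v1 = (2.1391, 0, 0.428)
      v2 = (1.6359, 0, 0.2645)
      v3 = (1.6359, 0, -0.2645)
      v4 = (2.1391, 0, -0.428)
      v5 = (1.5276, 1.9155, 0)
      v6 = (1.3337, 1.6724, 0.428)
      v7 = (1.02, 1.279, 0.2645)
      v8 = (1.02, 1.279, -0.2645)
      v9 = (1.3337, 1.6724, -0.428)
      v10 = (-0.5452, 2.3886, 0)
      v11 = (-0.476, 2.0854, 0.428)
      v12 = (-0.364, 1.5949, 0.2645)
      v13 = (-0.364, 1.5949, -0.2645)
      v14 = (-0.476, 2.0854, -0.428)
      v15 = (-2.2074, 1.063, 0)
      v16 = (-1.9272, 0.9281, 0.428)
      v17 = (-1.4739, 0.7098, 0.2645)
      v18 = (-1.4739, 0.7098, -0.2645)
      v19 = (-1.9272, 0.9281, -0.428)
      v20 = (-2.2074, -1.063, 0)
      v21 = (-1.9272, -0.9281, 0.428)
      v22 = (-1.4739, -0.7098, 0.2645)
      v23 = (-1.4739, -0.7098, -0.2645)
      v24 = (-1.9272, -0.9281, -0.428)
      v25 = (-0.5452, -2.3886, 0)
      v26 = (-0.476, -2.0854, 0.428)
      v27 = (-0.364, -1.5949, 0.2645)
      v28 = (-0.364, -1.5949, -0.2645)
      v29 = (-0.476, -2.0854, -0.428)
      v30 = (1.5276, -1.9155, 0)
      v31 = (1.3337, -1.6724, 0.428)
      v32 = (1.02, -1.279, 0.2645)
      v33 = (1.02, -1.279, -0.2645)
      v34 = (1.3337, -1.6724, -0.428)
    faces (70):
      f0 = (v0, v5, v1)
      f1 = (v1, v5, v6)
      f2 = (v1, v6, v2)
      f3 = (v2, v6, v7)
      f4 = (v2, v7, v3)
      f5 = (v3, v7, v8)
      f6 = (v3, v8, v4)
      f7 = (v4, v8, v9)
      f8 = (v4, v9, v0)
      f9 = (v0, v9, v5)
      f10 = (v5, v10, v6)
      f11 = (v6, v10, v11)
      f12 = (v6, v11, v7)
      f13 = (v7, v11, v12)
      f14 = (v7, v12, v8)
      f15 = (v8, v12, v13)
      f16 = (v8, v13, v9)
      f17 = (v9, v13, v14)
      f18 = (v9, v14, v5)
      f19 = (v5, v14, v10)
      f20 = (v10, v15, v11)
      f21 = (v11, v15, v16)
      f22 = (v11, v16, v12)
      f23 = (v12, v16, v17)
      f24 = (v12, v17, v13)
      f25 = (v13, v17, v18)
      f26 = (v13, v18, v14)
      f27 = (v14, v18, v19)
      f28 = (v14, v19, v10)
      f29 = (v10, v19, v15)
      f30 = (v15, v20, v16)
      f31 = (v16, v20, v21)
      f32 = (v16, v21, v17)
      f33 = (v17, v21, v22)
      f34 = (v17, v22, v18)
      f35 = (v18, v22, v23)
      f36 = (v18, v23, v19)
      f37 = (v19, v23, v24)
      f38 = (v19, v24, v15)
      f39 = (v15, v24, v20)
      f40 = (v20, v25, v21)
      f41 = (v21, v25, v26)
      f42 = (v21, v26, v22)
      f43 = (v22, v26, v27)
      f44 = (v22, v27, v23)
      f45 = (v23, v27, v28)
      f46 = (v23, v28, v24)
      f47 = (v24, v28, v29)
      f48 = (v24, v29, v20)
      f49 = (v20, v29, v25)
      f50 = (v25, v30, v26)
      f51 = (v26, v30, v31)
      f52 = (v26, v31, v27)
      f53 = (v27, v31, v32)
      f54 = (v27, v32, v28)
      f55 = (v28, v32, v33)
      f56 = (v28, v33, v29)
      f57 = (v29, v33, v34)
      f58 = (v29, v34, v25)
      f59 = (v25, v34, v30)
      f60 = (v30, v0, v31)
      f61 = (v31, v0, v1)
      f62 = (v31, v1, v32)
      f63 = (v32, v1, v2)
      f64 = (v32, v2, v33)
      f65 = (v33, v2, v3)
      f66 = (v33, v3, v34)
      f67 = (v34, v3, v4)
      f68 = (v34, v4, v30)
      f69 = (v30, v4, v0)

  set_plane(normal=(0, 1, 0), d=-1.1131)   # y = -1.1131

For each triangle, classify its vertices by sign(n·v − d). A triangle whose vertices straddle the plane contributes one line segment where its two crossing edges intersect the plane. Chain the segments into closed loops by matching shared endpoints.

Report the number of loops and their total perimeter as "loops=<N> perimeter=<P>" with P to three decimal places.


Straddling triangles (20 of 70):
  (v20,v25,v21) [+-+] → (-2.14458, -1.1131, 0)–(-1.75214, -1.1131, 0.373786)  len=0.5420
  (v21,v25,v26) [+--] → (-1.75214, -1.1131, 0.373786)–(-1.69522, -1.1131, 0.428)  len=0.0786
  (v21,v26,v22) [+-+] → (-1.69522, -1.1131, 0.428)–(-1.18133, -1.1131, 0.312435)  len=0.5267
  (v22,v26,v27) [+--] → (-1.18133, -1.1131, 0.312435)–(-0.968169, -1.1131, 0.2645)  len=0.2185
  (v22,v27,v23) [+-+] → (-0.968169, -1.1131, 0.2645)–(-0.968169, -1.1131, -0.0234586)  len=0.2880
  (v23,v27,v28) [+--] → (-0.968169, -1.1131, -0.0234586)–(-0.968169, -1.1131, -0.2645)  len=0.2410
  (v23,v28,v24) [+-+] → (-0.968169, -1.1131, -0.2645)–(-1.4935, -1.1131, -0.382638)  len=0.5384
  (v24,v28,v29) [+--] → (-1.4935, -1.1131, -0.382638)–(-1.69522, -1.1131, -0.428)  len=0.2068
  (v24,v29,v20) [+-+] → (-1.69522, -1.1131, -0.428)–(-2.12256, -1.1131, -0.020973)  len=0.5902
  (v20,v29,v25) [+--] → (-2.12256, -1.1131, -0.020973)–(-2.14458, -1.1131, 0)  len=0.0304
  (v30,v0,v31) [-+-] → (1.91399, -1.1131, 0)–(1.70702, -1.1131, 0.284864)  len=0.3521
  (v31,v0,v1) [-++] → (1.70702, -1.1131, 0.284864)–(1.60305, -1.1131, 0.428)  len=0.1769
  (v31,v1,v32) [-+-] → (1.60305, -1.1131, 0.428)–(1.16516, -1.1131, 0.285708)  len=0.4604
  (v32,v1,v2) [-++] → (1.16516, -1.1131, 0.285708)–(1.09989, -1.1131, 0.2645)  len=0.0686
  (v32,v2,v33) [-+-] → (1.09989, -1.1131, 0.2645)–(1.09989, -1.1131, -0.195883)  len=0.4604
  (v33,v2,v3) [-++] → (1.09989, -1.1131, -0.195883)–(1.09989, -1.1131, -0.2645)  len=0.0686
  (v33,v3,v34) [-+-] → (1.09989, -1.1131, -0.2645)–(1.43476, -1.1131, -0.373321)  len=0.3521
  (v34,v3,v4) [-++] → (1.43476, -1.1131, -0.373321)–(1.60305, -1.1131, -0.428)  len=0.1769
  (v34,v4,v30) [-+-] → (1.60305, -1.1131, -0.428)–(1.78376, -1.1131, -0.179289)  len=0.3074
  (v30,v4,v0) [-++] → (1.78376, -1.1131, -0.179289)–(1.91399, -1.1131, 0)  len=0.2216

Chained into 2 loop(s):
  loop 1: 10 segments, perimeter = 3.2606
  loop 2: 10 segments, perimeter = 2.6452
Total perimeter = 5.906

loops=2 perimeter=5.906


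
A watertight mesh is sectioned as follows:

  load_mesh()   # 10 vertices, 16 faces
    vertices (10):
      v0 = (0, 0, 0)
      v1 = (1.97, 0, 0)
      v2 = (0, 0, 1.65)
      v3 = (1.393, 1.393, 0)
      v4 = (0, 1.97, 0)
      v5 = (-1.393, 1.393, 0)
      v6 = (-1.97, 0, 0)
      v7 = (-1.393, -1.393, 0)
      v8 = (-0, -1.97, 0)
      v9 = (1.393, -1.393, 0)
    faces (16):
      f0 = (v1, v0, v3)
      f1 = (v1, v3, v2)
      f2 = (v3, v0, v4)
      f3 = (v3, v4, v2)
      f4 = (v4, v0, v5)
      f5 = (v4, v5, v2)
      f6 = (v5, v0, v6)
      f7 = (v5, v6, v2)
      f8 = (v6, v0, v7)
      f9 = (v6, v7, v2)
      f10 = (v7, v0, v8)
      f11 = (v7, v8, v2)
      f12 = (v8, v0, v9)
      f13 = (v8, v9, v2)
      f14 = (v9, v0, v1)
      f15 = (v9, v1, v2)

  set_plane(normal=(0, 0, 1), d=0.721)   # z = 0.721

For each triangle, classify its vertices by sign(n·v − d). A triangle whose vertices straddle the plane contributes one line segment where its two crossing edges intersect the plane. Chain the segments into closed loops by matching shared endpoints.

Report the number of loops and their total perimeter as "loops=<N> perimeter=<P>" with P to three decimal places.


loops=1 perimeter=6.791

Straddling triangles (8 of 16):
  (v1,v3,v2) [--+] → (0.784301, 0.784301, 0.721)–(1.10917, 0, 0.721)  len=0.8489
  (v3,v4,v2) [--+] → (0, 1.10917, 0.721)–(0.784301, 0.784301, 0.721)  len=0.8489
  (v4,v5,v2) [--+] → (-0.784301, 0.784301, 0.721)–(0, 1.10917, 0.721)  len=0.8489
  (v5,v6,v2) [--+] → (-1.10917, 0, 0.721)–(-0.784301, 0.784301, 0.721)  len=0.8489
  (v6,v7,v2) [--+] → (-0.784301, -0.784301, 0.721)–(-1.10917, 0, 0.721)  len=0.8489
  (v7,v8,v2) [--+] → (0, -1.10917, 0.721)–(-0.784301, -0.784301, 0.721)  len=0.8489
  (v8,v9,v2) [--+] → (0.784301, -0.784301, 0.721)–(0, -1.10917, 0.721)  len=0.8489
  (v9,v1,v2) [--+] → (1.10917, 0, 0.721)–(0.784301, -0.784301, 0.721)  len=0.8489

Chained into 1 loop(s):
  loop 1: 8 segments, perimeter = 6.7914
Total perimeter = 6.791


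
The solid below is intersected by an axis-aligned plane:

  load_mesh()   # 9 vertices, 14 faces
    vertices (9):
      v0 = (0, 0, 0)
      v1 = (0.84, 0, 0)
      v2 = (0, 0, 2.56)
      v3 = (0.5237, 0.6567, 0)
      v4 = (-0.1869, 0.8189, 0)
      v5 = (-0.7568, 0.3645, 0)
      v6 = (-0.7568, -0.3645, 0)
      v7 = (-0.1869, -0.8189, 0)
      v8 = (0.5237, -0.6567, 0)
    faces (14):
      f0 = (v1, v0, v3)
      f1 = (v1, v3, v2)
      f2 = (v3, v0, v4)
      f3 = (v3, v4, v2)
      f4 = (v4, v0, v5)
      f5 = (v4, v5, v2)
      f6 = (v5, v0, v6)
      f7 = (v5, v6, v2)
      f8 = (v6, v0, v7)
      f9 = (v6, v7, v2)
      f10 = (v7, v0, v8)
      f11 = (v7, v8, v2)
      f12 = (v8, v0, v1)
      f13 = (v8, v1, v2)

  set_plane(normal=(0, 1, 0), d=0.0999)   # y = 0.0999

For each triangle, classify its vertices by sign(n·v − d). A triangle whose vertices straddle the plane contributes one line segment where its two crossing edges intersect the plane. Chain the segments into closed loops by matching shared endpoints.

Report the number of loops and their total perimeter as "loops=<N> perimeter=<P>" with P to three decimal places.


loops=1 perimeter=6.330

Straddling triangles (8 of 14):
  (v1,v0,v3) [--+] → (0.0796675, 0.0999, 0)–(0.791883, 0.0999, 0)  len=0.7122
  (v1,v3,v2) [-+-] → (0.791883, 0.0999, 0)–(0.0796675, 0.0999, 2.17056)  len=2.2844
  (v3,v0,v4) [+-+] → (0.0796675, 0.0999, 0)–(-0.0228005, 0.0999, 0)  len=0.1025
  (v3,v4,v2) [++-] → (-0.0228005, 0.0999, 2.2477)–(0.0796675, 0.0999, 2.17056)  len=0.1283
  (v4,v0,v5) [+-+] → (-0.0228005, 0.0999, 0)–(-0.207419, 0.0999, 0)  len=0.1846
  (v4,v5,v2) [++-] → (-0.207419, 0.0999, 1.85837)–(-0.0228005, 0.0999, 2.2477)  len=0.4309
  (v5,v0,v6) [+--] → (-0.207419, 0.0999, 0)–(-0.7568, 0.0999, 0)  len=0.5494
  (v5,v6,v2) [+--] → (-0.7568, 0.0999, 0)–(-0.207419, 0.0999, 1.85837)  len=1.9379

Chained into 1 loop(s):
  loop 1: 8 segments, perimeter = 6.3301
Total perimeter = 6.330


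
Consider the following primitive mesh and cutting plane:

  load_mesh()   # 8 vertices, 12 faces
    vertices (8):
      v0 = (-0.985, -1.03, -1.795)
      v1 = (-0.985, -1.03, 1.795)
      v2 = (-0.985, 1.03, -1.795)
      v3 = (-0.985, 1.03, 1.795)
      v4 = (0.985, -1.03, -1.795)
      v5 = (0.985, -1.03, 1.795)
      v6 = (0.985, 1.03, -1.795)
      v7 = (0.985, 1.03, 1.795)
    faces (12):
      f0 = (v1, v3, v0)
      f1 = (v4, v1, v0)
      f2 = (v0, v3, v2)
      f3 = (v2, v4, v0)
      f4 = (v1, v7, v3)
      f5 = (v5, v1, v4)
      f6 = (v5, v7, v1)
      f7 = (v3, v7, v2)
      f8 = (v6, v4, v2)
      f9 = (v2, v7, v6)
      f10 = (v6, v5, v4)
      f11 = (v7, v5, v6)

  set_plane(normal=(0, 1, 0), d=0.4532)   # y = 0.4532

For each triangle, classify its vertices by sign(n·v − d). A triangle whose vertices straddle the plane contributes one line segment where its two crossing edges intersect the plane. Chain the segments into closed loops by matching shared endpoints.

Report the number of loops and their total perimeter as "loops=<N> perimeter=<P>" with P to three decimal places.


loops=1 perimeter=11.120

Straddling triangles (8 of 12):
  (v1,v3,v0) [-+-] → (-0.985, 0.4532, 1.795)–(-0.985, 0.4532, 0.7898)  len=1.0052
  (v0,v3,v2) [-++] → (-0.985, 0.4532, 0.7898)–(-0.985, 0.4532, -1.795)  len=2.5848
  (v2,v4,v0) [+--] → (-0.4334, 0.4532, -1.795)–(-0.985, 0.4532, -1.795)  len=0.5516
  (v1,v7,v3) [-++] → (0.4334, 0.4532, 1.795)–(-0.985, 0.4532, 1.795)  len=1.4184
  (v5,v7,v1) [-+-] → (0.985, 0.4532, 1.795)–(0.4334, 0.4532, 1.795)  len=0.5516
  (v6,v4,v2) [+-+] → (0.985, 0.4532, -1.795)–(-0.4334, 0.4532, -1.795)  len=1.4184
  (v6,v5,v4) [+--] → (0.985, 0.4532, -0.7898)–(0.985, 0.4532, -1.795)  len=1.0052
  (v7,v5,v6) [+-+] → (0.985, 0.4532, 1.795)–(0.985, 0.4532, -0.7898)  len=2.5848

Chained into 1 loop(s):
  loop 1: 8 segments, perimeter = 11.1200
Total perimeter = 11.120


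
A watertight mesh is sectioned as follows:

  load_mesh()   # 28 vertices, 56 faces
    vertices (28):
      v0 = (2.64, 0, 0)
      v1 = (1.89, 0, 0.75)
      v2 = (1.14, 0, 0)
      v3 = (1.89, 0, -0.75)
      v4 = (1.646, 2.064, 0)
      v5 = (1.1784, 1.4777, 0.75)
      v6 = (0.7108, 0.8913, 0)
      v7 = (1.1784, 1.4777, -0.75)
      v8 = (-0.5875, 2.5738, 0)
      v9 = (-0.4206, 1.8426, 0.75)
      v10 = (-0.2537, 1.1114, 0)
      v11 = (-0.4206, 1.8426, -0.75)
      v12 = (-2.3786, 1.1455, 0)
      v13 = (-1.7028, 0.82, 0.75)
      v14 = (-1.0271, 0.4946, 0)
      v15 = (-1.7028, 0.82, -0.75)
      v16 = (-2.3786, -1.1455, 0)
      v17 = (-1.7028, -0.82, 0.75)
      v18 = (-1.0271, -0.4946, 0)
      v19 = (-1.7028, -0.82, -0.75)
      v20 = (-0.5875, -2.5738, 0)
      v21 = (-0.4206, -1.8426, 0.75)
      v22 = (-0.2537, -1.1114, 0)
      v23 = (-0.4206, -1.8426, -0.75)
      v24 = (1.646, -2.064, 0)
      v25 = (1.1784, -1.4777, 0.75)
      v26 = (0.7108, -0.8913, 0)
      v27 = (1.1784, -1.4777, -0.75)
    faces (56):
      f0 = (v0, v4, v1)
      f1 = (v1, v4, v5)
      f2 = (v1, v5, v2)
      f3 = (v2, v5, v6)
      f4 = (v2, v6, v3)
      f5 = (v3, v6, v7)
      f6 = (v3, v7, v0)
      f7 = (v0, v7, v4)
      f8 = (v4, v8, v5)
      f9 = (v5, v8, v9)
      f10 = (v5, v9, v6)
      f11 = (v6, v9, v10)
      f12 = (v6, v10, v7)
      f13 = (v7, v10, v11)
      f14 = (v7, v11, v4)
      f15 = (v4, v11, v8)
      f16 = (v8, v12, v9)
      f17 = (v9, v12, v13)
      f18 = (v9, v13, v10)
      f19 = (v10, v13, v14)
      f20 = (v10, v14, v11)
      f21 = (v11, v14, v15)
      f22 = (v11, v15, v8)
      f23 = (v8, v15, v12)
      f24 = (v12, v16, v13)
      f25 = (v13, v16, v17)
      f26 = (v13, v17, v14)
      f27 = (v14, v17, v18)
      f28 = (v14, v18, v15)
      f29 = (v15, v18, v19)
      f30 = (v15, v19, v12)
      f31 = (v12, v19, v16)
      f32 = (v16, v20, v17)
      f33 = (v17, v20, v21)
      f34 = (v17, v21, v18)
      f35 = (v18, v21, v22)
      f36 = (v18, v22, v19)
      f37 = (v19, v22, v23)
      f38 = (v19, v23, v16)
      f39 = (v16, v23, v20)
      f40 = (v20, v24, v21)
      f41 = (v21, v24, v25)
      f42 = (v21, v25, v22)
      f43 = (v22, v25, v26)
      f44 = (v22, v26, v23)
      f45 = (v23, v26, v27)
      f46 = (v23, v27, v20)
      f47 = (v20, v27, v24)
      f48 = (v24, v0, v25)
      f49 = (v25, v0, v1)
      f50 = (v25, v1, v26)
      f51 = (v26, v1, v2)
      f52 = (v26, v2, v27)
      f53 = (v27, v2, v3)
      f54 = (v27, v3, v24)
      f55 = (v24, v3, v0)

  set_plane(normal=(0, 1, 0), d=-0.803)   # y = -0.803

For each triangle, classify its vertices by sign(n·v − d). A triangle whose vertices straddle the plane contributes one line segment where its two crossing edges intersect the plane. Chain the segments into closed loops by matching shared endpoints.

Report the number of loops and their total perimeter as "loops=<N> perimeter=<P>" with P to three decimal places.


loops=2 perimeter=8.865

Straddling triangles (18 of 56):
  (v12,v16,v13) [+-+] → (-2.3786, -0.803, 0)–(-2.26084, -0.803, 0.130692)  len=0.1759
  (v13,v16,v17) [+--] → (-2.26084, -0.803, 0.130692)–(-1.7028, -0.803, 0.75)  len=0.8336
  (v13,v17,v14) [+-+] → (-1.7028, -0.803, 0.75)–(-1.69406, -0.803, 0.740301)  len=0.0131
  (v14,v17,v18) [+-+] → (-1.69406, -0.803, 0.740301)–(-1.6675, -0.803, 0.710817)  len=0.0397
  (v15,v18,v19) [++-] → (-1.6675, -0.803, -0.710817)–(-1.7028, -0.803, -0.75)  len=0.0527
  (v15,v19,v12) [+-+] → (-1.7028, -0.803, -0.75)–(-1.70865, -0.803, -0.743513)  len=0.0087
  (v12,v19,v16) [+--] → (-1.70865, -0.803, -0.743513)–(-2.3786, -0.803, 0)  len=1.0008
  (v17,v21,v18) [--+] → (-0.888343, -0.803, 0.171588)–(-1.6675, -0.803, 0.710817)  len=0.9476
  (v18,v21,v22) [+--] → (-0.888343, -0.803, 0.171588)–(-0.6404, -0.803, 0)  len=0.3015
  (v18,v22,v19) [+--] → (-0.6404, -0.803, 0)–(-1.6675, -0.803, -0.710817)  len=1.2491
  (v24,v0,v25) [-+-] → (2.25328, -0.803, 0)–(1.84575, -0.803, 0.407559)  len=0.5764
  (v25,v0,v1) [-++] → (1.84575, -0.803, 0.407559)–(1.50331, -0.803, 0.75)  len=0.4843
  (v25,v1,v26) [-+-] → (1.50331, -0.803, 0.75)–(0.827622, -0.803, 0.0743016)  len=0.9556
  (v26,v1,v2) [-++] → (0.827622, -0.803, 0.0743016)–(0.75332, -0.803, 0)  len=0.1051
  (v26,v2,v27) [-+-] → (0.75332, -0.803, 0)–(1.16087, -0.803, -0.407559)  len=0.5764
  (v27,v2,v3) [-++] → (1.16087, -0.803, -0.407559)–(1.50331, -0.803, -0.75)  len=0.4843
  (v27,v3,v24) [-+-] → (1.50331, -0.803, -0.75)–(1.79507, -0.803, -0.458212)  len=0.4126
  (v24,v3,v0) [-++] → (1.79507, -0.803, -0.458212)–(2.25328, -0.803, 0)  len=0.6480

Chained into 2 loop(s):
  loop 1: 10 segments, perimeter = 4.6227
  loop 2: 8 segments, perimeter = 4.2426
Total perimeter = 8.865
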